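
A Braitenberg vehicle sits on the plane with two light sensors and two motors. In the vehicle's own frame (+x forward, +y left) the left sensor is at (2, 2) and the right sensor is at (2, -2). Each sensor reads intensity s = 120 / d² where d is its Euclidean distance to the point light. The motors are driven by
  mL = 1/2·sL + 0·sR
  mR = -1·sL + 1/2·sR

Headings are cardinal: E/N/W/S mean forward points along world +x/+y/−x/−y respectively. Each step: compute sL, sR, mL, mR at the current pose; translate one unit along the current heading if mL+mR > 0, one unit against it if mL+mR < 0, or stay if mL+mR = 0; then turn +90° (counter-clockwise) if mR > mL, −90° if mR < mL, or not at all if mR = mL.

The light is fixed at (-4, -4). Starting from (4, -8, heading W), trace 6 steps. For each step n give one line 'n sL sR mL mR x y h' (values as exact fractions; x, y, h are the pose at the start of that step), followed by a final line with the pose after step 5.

0 5/3 3 5/6 -1/6 4 -8 W
1 120/29 24/17 60/29 -1692/493 3 -8 N
2 4/3 12/13 2/3 -34/39 3 -9 E
3 120/113 24/13 60/113 -204/1469 2 -9 S
4 3/2 15/4 3/4 3/8 2 -10 W
5 24/5 24/13 12/5 -252/65 1 -10 N
final 1 -11 E

n=0: pose=(4,-8,W); sL=5/3, sR=3; mL=5/6, mR=-1/6; mL+mR=2/3 → advance +1; mR−mL=-1 → turn -1·90°
n=1: pose=(3,-8,N); sL=120/29, sR=24/17; mL=60/29, mR=-1692/493; mL+mR=-672/493 → advance -1; mR−mL=-2712/493 → turn -1·90°
n=2: pose=(3,-9,E); sL=4/3, sR=12/13; mL=2/3, mR=-34/39; mL+mR=-8/39 → advance -1; mR−mL=-20/13 → turn -1·90°
n=3: pose=(2,-9,S); sL=120/113, sR=24/13; mL=60/113, mR=-204/1469; mL+mR=576/1469 → advance +1; mR−mL=-984/1469 → turn -1·90°
n=4: pose=(2,-10,W); sL=3/2, sR=15/4; mL=3/4, mR=3/8; mL+mR=9/8 → advance +1; mR−mL=-3/8 → turn -1·90°
n=5: pose=(1,-10,N); sL=24/5, sR=24/13; mL=12/5, mR=-252/65; mL+mR=-96/65 → advance -1; mR−mL=-408/65 → turn -1·90°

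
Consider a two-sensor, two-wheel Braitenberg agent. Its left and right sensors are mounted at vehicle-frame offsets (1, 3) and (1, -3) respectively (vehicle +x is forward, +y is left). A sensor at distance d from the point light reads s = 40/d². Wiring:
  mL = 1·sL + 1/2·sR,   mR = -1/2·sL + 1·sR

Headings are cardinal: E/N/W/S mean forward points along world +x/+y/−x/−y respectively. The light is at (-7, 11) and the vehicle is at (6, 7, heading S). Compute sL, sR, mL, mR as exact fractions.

40/281 8/25 2124/7025 1748/7025

left sensor world pos  = (9, 6); dL² = 281
right sensor world pos = (3, 6); dR² = 125
sL = 40/281 = 40/281
sR = 40/125 = 8/25
mL = 1·sL + 1/2·sR = 2124/7025
mR = -1/2·sL + 1·sR = 1748/7025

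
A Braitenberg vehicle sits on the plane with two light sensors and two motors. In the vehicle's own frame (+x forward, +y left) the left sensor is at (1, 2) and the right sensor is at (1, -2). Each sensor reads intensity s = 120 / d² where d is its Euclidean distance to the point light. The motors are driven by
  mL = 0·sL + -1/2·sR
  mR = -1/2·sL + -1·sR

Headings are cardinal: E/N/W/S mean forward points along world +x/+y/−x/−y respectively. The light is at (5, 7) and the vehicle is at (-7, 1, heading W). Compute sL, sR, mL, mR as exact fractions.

left sensor world pos  = (-8, -1); dL² = 233
right sensor world pos = (-8, 3); dR² = 185
sL = 120/233 = 120/233
sR = 120/185 = 24/37
mL = 0·sL + -1/2·sR = -12/37
mR = -1/2·sL + -1·sR = -7812/8621

120/233 24/37 -12/37 -7812/8621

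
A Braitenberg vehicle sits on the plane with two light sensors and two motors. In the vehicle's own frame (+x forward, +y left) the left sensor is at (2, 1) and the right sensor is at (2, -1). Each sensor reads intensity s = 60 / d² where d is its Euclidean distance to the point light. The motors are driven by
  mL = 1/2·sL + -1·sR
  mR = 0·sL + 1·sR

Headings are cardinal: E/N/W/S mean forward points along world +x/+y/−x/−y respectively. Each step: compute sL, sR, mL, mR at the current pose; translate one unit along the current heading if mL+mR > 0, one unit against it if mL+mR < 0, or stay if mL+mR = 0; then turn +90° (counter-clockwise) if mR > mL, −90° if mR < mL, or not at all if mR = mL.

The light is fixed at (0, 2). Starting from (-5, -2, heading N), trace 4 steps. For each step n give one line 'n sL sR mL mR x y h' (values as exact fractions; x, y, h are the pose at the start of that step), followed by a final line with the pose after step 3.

0 3/2 3 -9/4 3 -5 -2 N
1 12/13 60/53 -462/689 60/53 -5 -1 W
2 6/5 30/37 -39/185 30/37 -6 -1 S
3 12/5 60/41 -54/205 60/41 -6 -2 E
final -5 -2 N

n=0: pose=(-5,-2,N); sL=3/2, sR=3; mL=-9/4, mR=3; mL+mR=3/4 → advance +1; mR−mL=21/4 → turn +1·90°
n=1: pose=(-5,-1,W); sL=12/13, sR=60/53; mL=-462/689, mR=60/53; mL+mR=6/13 → advance +1; mR−mL=1242/689 → turn +1·90°
n=2: pose=(-6,-1,S); sL=6/5, sR=30/37; mL=-39/185, mR=30/37; mL+mR=3/5 → advance +1; mR−mL=189/185 → turn +1·90°
n=3: pose=(-6,-2,E); sL=12/5, sR=60/41; mL=-54/205, mR=60/41; mL+mR=6/5 → advance +1; mR−mL=354/205 → turn +1·90°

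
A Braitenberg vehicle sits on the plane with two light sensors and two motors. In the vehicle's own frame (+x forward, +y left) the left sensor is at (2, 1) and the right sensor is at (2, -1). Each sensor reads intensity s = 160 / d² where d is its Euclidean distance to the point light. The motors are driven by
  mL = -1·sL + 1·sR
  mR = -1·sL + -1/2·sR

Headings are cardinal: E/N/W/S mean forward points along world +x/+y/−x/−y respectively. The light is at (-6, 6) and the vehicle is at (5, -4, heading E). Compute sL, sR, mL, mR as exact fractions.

16/25 16/29 -64/725 -664/725

left sensor world pos  = (7, -3); dL² = 250
right sensor world pos = (7, -5); dR² = 290
sL = 160/250 = 16/25
sR = 160/290 = 16/29
mL = -1·sL + 1·sR = -64/725
mR = -1·sL + -1/2·sR = -664/725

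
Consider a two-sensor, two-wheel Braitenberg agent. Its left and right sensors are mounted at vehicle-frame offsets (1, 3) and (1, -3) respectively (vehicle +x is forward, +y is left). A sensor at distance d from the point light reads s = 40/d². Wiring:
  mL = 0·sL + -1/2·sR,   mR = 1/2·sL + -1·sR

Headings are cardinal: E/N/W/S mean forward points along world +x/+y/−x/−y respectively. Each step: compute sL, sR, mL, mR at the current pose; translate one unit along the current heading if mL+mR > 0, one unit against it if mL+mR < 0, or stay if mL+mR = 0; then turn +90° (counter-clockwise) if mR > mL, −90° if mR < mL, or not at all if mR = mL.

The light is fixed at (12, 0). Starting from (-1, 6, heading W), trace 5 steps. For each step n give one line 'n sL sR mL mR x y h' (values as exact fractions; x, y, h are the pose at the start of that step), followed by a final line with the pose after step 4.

0 8/41 40/277 -20/277 -532/11357 -1 6 W
1 20/53 4/25 -2/25 38/1325 0 6 S
2 40/221 40/137 -20/137 -6100/30277 0 7 E
3 5/17 10/73 -5/73 25/2482 -1 7 S
4 8/53 40/169 -20/169 -1444/8957 -1 8 E
final -2 8 S

n=0: pose=(-1,6,W); sL=8/41, sR=40/277; mL=-20/277, mR=-532/11357; mL+mR=-1352/11357 → advance -1; mR−mL=288/11357 → turn +1·90°
n=1: pose=(0,6,S); sL=20/53, sR=4/25; mL=-2/25, mR=38/1325; mL+mR=-68/1325 → advance -1; mR−mL=144/1325 → turn +1·90°
n=2: pose=(0,7,E); sL=40/221, sR=40/137; mL=-20/137, mR=-6100/30277; mL+mR=-10520/30277 → advance -1; mR−mL=-1680/30277 → turn -1·90°
n=3: pose=(-1,7,S); sL=5/17, sR=10/73; mL=-5/73, mR=25/2482; mL+mR=-145/2482 → advance -1; mR−mL=195/2482 → turn +1·90°
n=4: pose=(-1,8,E); sL=8/53, sR=40/169; mL=-20/169, mR=-1444/8957; mL+mR=-2504/8957 → advance -1; mR−mL=-384/8957 → turn -1·90°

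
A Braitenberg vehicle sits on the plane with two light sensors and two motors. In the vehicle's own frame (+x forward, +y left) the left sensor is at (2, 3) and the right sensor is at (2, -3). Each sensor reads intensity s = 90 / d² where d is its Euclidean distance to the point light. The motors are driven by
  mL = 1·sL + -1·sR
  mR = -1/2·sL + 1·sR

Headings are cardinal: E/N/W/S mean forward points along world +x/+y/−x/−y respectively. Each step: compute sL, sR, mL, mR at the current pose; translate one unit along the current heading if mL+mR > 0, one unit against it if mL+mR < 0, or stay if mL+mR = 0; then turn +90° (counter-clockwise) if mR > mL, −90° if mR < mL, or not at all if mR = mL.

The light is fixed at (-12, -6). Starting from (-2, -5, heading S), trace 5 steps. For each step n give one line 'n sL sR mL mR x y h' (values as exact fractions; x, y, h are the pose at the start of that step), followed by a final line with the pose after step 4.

0 9/17 9/5 -108/85 261/170 -2 -5 S
1 10/17 10/17 0 5/17 -2 -6 E
2 45/34 9/20 297/340 -18/85 -1 -6 N
3 18/37 90/173 -216/6401 1773/6401 -1 -5 E
4 1 5/13 8/13 -3/26 0 -5 N
final 0 -4 E

n=0: pose=(-2,-5,S); sL=9/17, sR=9/5; mL=-108/85, mR=261/170; mL+mR=9/34 → advance +1; mR−mL=477/170 → turn +1·90°
n=1: pose=(-2,-6,E); sL=10/17, sR=10/17; mL=0, mR=5/17; mL+mR=5/17 → advance +1; mR−mL=5/17 → turn +1·90°
n=2: pose=(-1,-6,N); sL=45/34, sR=9/20; mL=297/340, mR=-18/85; mL+mR=45/68 → advance +1; mR−mL=-369/340 → turn -1·90°
n=3: pose=(-1,-5,E); sL=18/37, sR=90/173; mL=-216/6401, mR=1773/6401; mL+mR=9/37 → advance +1; mR−mL=1989/6401 → turn +1·90°
n=4: pose=(0,-5,N); sL=1, sR=5/13; mL=8/13, mR=-3/26; mL+mR=1/2 → advance +1; mR−mL=-19/26 → turn -1·90°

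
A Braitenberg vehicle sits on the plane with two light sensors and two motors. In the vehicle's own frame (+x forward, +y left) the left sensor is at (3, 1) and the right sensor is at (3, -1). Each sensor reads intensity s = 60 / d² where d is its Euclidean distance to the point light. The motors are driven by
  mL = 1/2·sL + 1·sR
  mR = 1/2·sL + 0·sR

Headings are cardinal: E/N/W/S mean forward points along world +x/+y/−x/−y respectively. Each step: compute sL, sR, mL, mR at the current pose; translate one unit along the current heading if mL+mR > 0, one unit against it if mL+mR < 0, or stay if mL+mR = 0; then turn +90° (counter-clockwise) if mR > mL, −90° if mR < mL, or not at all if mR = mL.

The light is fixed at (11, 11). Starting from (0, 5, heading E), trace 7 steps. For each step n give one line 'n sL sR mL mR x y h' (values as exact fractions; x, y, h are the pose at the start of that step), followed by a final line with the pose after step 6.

0 60/89 60/113 8730/10057 30/89 0 5 E
1 10/27 30/101 1315/2727 5/27 1 5 S
2 60/233 12/41 4026/9553 30/233 1 4 W
3 3/8 15/29 327/464 3/16 0 4 N
4 60/89 60/113 8730/10057 30/89 0 5 E
5 10/27 30/101 1315/2727 5/27 1 5 S
6 60/233 12/41 4026/9553 30/233 1 4 W
final 0 4 N

n=0: pose=(0,5,E); sL=60/89, sR=60/113; mL=8730/10057, mR=30/89; mL+mR=12120/10057 → advance +1; mR−mL=-60/113 → turn -1·90°
n=1: pose=(1,5,S); sL=10/27, sR=30/101; mL=1315/2727, mR=5/27; mL+mR=1820/2727 → advance +1; mR−mL=-30/101 → turn -1·90°
n=2: pose=(1,4,W); sL=60/233, sR=12/41; mL=4026/9553, mR=30/233; mL+mR=5256/9553 → advance +1; mR−mL=-12/41 → turn -1·90°
n=3: pose=(0,4,N); sL=3/8, sR=15/29; mL=327/464, mR=3/16; mL+mR=207/232 → advance +1; mR−mL=-15/29 → turn -1·90°
n=4: pose=(0,5,E); sL=60/89, sR=60/113; mL=8730/10057, mR=30/89; mL+mR=12120/10057 → advance +1; mR−mL=-60/113 → turn -1·90°
n=5: pose=(1,5,S); sL=10/27, sR=30/101; mL=1315/2727, mR=5/27; mL+mR=1820/2727 → advance +1; mR−mL=-30/101 → turn -1·90°
n=6: pose=(1,4,W); sL=60/233, sR=12/41; mL=4026/9553, mR=30/233; mL+mR=5256/9553 → advance +1; mR−mL=-12/41 → turn -1·90°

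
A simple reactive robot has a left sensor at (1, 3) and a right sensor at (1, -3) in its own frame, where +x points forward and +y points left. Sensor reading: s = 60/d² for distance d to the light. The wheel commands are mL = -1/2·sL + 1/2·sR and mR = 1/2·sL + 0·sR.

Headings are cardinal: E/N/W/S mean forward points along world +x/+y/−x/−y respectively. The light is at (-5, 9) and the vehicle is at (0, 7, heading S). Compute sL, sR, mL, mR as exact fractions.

left sensor world pos  = (3, 6); dL² = 73
right sensor world pos = (-3, 6); dR² = 13
sL = 60/73 = 60/73
sR = 60/13 = 60/13
mL = -1/2·sL + 1/2·sR = 1800/949
mR = 1/2·sL + 0·sR = 30/73

60/73 60/13 1800/949 30/73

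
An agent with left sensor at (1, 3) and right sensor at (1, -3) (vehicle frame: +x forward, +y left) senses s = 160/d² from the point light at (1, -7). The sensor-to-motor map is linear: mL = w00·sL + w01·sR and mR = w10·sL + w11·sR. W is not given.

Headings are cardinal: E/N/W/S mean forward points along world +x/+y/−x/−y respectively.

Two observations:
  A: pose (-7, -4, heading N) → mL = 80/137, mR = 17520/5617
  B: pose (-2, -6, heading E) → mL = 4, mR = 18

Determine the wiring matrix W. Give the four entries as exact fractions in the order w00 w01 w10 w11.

1/2 0 1 1/2

obs A: pose=(-7,-4,N) → sL=160/137, sR=160/41, mL=80/137, mR=17520/5617
obs B: pose=(-2,-6,E) → sL=8, sR=20, mL=4, mR=18
sensor matrix S = [[160/137, 160/41], [8, 20]]; det S = -44160/5617
solve [mL_A; mL_B] = S·[w00; w01] and [mR_A; mR_B] = S·[w10; w11]:
  w00 = 1/2, w01 = 0, w10 = 1, w11 = 1/2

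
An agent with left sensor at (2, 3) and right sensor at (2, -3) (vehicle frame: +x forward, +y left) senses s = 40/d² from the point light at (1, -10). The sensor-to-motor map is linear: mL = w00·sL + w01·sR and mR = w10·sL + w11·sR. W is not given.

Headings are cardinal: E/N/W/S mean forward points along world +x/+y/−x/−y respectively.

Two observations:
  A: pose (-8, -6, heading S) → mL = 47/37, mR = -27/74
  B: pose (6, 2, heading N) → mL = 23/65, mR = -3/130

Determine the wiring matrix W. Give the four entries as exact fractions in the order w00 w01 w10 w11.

1 1 -1/2 1/2

obs A: pose=(-8,-6,S) → sL=1, sR=10/37, mL=47/37, mR=-27/74
obs B: pose=(6,2,N) → sL=1/5, sR=2/13, mL=23/65, mR=-3/130
sensor matrix S = [[1, 10/37], [1/5, 2/13]]; det S = 48/481
solve [mL_A; mL_B] = S·[w00; w01] and [mR_A; mR_B] = S·[w10; w11]:
  w00 = 1, w01 = 1, w10 = -1/2, w11 = 1/2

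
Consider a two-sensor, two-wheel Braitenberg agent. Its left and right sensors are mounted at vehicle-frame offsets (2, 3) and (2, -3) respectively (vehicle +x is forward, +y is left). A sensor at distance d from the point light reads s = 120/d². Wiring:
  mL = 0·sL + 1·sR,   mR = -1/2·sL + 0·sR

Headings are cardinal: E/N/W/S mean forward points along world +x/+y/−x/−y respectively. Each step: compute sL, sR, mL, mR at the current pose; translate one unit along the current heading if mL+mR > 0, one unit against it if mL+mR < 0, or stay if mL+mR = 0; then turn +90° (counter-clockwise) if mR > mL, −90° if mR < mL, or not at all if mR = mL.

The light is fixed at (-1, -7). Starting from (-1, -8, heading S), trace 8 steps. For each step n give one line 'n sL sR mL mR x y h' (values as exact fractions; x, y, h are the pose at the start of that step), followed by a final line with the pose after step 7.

n=0: pose=(-1,-8,S); sL=20/3, sR=20/3; mL=20/3, mR=-10/3; mL+mR=10/3 → advance +1; mR−mL=-10 → turn -1·90°
n=1: pose=(-1,-9,W); sL=120/29, sR=24; mL=24, mR=-60/29; mL+mR=636/29 → advance +1; mR−mL=-756/29 → turn -1·90°
n=2: pose=(-2,-9,N); sL=15/2, sR=30; mL=30, mR=-15/4; mL+mR=105/4 → advance +1; mR−mL=-135/4 → turn -1·90°
n=3: pose=(-2,-8,E); sL=24, sR=120/17; mL=120/17, mR=-12; mL+mR=-84/17 → advance -1; mR−mL=-324/17 → turn -1·90°
n=4: pose=(-3,-8,S); sL=12, sR=60/17; mL=60/17, mR=-6; mL+mR=-42/17 → advance -1; mR−mL=-162/17 → turn -1·90°
n=5: pose=(-3,-7,W); sL=24/5, sR=24/5; mL=24/5, mR=-12/5; mL+mR=12/5 → advance +1; mR−mL=-36/5 → turn -1·90°
n=6: pose=(-4,-7,N); sL=3, sR=30; mL=30, mR=-3/2; mL+mR=57/2 → advance +1; mR−mL=-63/2 → turn -1·90°
n=7: pose=(-4,-6,E); sL=120/17, sR=24; mL=24, mR=-60/17; mL+mR=348/17 → advance +1; mR−mL=-468/17 → turn -1·90°

0 20/3 20/3 20/3 -10/3 -1 -8 S
1 120/29 24 24 -60/29 -1 -9 W
2 15/2 30 30 -15/4 -2 -9 N
3 24 120/17 120/17 -12 -2 -8 E
4 12 60/17 60/17 -6 -3 -8 S
5 24/5 24/5 24/5 -12/5 -3 -7 W
6 3 30 30 -3/2 -4 -7 N
7 120/17 24 24 -60/17 -4 -6 E
final -3 -6 S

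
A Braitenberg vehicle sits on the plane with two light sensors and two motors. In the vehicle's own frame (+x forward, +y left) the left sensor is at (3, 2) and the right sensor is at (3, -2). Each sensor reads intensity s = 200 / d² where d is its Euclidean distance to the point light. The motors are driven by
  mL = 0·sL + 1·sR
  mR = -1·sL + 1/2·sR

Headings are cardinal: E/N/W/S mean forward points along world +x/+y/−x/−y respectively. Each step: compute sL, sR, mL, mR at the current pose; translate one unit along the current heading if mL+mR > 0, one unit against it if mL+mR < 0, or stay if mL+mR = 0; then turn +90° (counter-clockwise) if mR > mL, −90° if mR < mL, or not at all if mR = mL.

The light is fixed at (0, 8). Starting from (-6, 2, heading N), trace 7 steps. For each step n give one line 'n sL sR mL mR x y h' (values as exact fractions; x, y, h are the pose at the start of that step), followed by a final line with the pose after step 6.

n=0: pose=(-6,2,N); sL=200/73, sR=8; mL=8, mR=92/73; mL+mR=676/73 → advance +1; mR−mL=-492/73 → turn -1·90°
n=1: pose=(-6,3,E); sL=100/9, sR=100/29; mL=100/29, mR=-2450/261; mL+mR=-1550/261 → advance -1; mR−mL=-3350/261 → turn -1·90°
n=2: pose=(-7,3,S); sL=200/89, sR=40/29; mL=40/29, mR=-4020/2581; mL+mR=-460/2581 → advance -1; mR−mL=-7580/2581 → turn -1·90°
n=3: pose=(-7,4,W); sL=25/17, sR=25/13; mL=25/13, mR=-225/442; mL+mR=625/442 → advance +1; mR−mL=-1075/442 → turn -1·90°
n=4: pose=(-8,4,N); sL=200/101, sR=200/37; mL=200/37, mR=2700/3737; mL+mR=22900/3737 → advance +1; mR−mL=-17500/3737 → turn -1·90°
n=5: pose=(-8,5,E); sL=100/13, sR=4; mL=4, mR=-74/13; mL+mR=-22/13 → advance -1; mR−mL=-126/13 → turn -1·90°
n=6: pose=(-9,5,S); sL=40/17, sR=200/157; mL=200/157, mR=-4580/2669; mL+mR=-1180/2669 → advance -1; mR−mL=-7980/2669 → turn -1·90°

0 200/73 8 8 92/73 -6 2 N
1 100/9 100/29 100/29 -2450/261 -6 3 E
2 200/89 40/29 40/29 -4020/2581 -7 3 S
3 25/17 25/13 25/13 -225/442 -7 4 W
4 200/101 200/37 200/37 2700/3737 -8 4 N
5 100/13 4 4 -74/13 -8 5 E
6 40/17 200/157 200/157 -4580/2669 -9 5 S
final -9 6 W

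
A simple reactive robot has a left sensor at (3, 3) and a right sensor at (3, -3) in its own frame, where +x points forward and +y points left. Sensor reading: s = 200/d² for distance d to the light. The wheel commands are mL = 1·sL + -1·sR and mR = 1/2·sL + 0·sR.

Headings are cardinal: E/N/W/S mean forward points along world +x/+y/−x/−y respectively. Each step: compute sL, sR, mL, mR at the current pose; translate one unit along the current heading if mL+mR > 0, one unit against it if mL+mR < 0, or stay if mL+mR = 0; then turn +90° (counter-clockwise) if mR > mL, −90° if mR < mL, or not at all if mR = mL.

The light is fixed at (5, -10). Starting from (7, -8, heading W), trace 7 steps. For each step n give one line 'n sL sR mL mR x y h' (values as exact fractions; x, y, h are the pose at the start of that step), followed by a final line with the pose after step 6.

0 100 100/13 1200/13 50 7 -8 W
1 200/29 200/41 2400/1189 100/29 6 -8 N
2 50 5 45 25 6 -7 W
3 40/9 40/9 0 20/9 5 -7 N
4 20 100/29 480/29 10 5 -6 W
5 40/13 200/53 -480/689 20/13 4 -6 N
6 10 5/2 15/2 5 4 -5 W
final 3 -5 N

n=0: pose=(7,-8,W); sL=100, sR=100/13; mL=1200/13, mR=50; mL+mR=1850/13 → advance +1; mR−mL=-550/13 → turn -1·90°
n=1: pose=(6,-8,N); sL=200/29, sR=200/41; mL=2400/1189, mR=100/29; mL+mR=6500/1189 → advance +1; mR−mL=1700/1189 → turn +1·90°
n=2: pose=(6,-7,W); sL=50, sR=5; mL=45, mR=25; mL+mR=70 → advance +1; mR−mL=-20 → turn -1·90°
n=3: pose=(5,-7,N); sL=40/9, sR=40/9; mL=0, mR=20/9; mL+mR=20/9 → advance +1; mR−mL=20/9 → turn +1·90°
n=4: pose=(5,-6,W); sL=20, sR=100/29; mL=480/29, mR=10; mL+mR=770/29 → advance +1; mR−mL=-190/29 → turn -1·90°
n=5: pose=(4,-6,N); sL=40/13, sR=200/53; mL=-480/689, mR=20/13; mL+mR=580/689 → advance +1; mR−mL=1540/689 → turn +1·90°
n=6: pose=(4,-5,W); sL=10, sR=5/2; mL=15/2, mR=5; mL+mR=25/2 → advance +1; mR−mL=-5/2 → turn -1·90°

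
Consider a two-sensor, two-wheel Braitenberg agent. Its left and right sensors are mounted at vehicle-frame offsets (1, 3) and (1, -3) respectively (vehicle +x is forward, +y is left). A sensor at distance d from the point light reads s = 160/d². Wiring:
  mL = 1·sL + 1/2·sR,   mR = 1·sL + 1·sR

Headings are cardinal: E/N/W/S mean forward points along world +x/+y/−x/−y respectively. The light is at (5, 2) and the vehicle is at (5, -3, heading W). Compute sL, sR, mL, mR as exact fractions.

left sensor world pos  = (4, -6); dL² = 65
right sensor world pos = (4, 0); dR² = 5
sL = 160/65 = 32/13
sR = 160/5 = 32
mL = 1·sL + 1/2·sR = 240/13
mR = 1·sL + 1·sR = 448/13

32/13 32 240/13 448/13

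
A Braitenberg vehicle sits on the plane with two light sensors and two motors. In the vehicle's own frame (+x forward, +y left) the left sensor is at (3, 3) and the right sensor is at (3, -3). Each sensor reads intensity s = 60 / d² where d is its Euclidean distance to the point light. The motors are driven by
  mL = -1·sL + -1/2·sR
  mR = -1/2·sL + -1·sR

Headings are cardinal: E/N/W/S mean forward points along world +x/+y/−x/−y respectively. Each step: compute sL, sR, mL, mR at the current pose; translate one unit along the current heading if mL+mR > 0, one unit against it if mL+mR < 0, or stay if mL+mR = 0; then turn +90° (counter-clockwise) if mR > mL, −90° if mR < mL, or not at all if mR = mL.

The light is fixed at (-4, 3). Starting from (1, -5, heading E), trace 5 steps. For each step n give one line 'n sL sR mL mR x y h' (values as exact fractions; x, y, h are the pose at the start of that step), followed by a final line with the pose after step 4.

0 60/89 12/37 -2754/3293 -2178/3293 1 -5 E
1 30/13 30/37 -1305/481 -945/481 0 -5 N
2 12/29 60/37 -1314/1073 -1962/1073 0 -6 W
3 3/2 3/5 -9/5 -27/20 1 -6 N
4 60/173 60/53 -8370/9169 -11970/9169 1 -7 W
final 2 -7 N

n=0: pose=(1,-5,E); sL=60/89, sR=12/37; mL=-2754/3293, mR=-2178/3293; mL+mR=-4932/3293 → advance -1; mR−mL=576/3293 → turn +1·90°
n=1: pose=(0,-5,N); sL=30/13, sR=30/37; mL=-1305/481, mR=-945/481; mL+mR=-2250/481 → advance -1; mR−mL=360/481 → turn +1·90°
n=2: pose=(0,-6,W); sL=12/29, sR=60/37; mL=-1314/1073, mR=-1962/1073; mL+mR=-3276/1073 → advance -1; mR−mL=-648/1073 → turn -1·90°
n=3: pose=(1,-6,N); sL=3/2, sR=3/5; mL=-9/5, mR=-27/20; mL+mR=-63/20 → advance -1; mR−mL=9/20 → turn +1·90°
n=4: pose=(1,-7,W); sL=60/173, sR=60/53; mL=-8370/9169, mR=-11970/9169; mL+mR=-20340/9169 → advance -1; mR−mL=-3600/9169 → turn -1·90°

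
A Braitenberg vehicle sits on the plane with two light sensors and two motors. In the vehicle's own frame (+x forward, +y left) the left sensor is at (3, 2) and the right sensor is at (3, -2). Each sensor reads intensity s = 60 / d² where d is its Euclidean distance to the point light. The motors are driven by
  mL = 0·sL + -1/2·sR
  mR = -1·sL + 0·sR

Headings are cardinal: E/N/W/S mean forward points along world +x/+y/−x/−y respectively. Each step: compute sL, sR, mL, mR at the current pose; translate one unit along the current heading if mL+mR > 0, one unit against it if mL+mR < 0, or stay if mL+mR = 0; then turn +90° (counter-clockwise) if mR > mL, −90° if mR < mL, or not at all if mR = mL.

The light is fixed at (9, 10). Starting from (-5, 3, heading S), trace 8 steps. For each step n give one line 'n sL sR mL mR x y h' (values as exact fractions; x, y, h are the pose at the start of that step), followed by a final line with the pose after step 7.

n=0: pose=(-5,3,S); sL=15/61, sR=15/89; mL=-15/178, mR=-15/61; mL+mR=-3585/10858 → advance -1; mR−mL=-1755/10858 → turn -1·90°
n=1: pose=(-5,4,W); sL=60/353, sR=12/61; mL=-6/61, mR=-60/353; mL+mR=-5778/21533 → advance -1; mR−mL=-1542/21533 → turn -1·90°
n=2: pose=(-4,4,N); sL=10/39, sR=6/13; mL=-3/13, mR=-10/39; mL+mR=-19/39 → advance -1; mR−mL=-1/39 → turn -1·90°
n=3: pose=(-4,3,E); sL=12/25, sR=60/181; mL=-30/181, mR=-12/25; mL+mR=-2922/4525 → advance -1; mR−mL=-1422/4525 → turn -1·90°
n=4: pose=(-5,3,S); sL=15/61, sR=15/89; mL=-15/178, mR=-15/61; mL+mR=-3585/10858 → advance -1; mR−mL=-1755/10858 → turn -1·90°
n=5: pose=(-5,4,W); sL=60/353, sR=12/61; mL=-6/61, mR=-60/353; mL+mR=-5778/21533 → advance -1; mR−mL=-1542/21533 → turn -1·90°
n=6: pose=(-4,4,N); sL=10/39, sR=6/13; mL=-3/13, mR=-10/39; mL+mR=-19/39 → advance -1; mR−mL=-1/39 → turn -1·90°
n=7: pose=(-4,3,E); sL=12/25, sR=60/181; mL=-30/181, mR=-12/25; mL+mR=-2922/4525 → advance -1; mR−mL=-1422/4525 → turn -1·90°

0 15/61 15/89 -15/178 -15/61 -5 3 S
1 60/353 12/61 -6/61 -60/353 -5 4 W
2 10/39 6/13 -3/13 -10/39 -4 4 N
3 12/25 60/181 -30/181 -12/25 -4 3 E
4 15/61 15/89 -15/178 -15/61 -5 3 S
5 60/353 12/61 -6/61 -60/353 -5 4 W
6 10/39 6/13 -3/13 -10/39 -4 4 N
7 12/25 60/181 -30/181 -12/25 -4 3 E
final -5 3 S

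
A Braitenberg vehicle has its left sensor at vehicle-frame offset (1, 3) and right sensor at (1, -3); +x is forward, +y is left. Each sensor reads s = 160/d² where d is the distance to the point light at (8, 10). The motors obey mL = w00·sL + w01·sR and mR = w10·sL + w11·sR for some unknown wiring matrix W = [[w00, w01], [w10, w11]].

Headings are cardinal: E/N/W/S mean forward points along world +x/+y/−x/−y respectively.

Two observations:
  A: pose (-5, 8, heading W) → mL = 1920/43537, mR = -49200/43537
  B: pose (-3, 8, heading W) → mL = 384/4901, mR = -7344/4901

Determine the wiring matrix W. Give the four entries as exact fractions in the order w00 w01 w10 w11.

obs A: pose=(-5,8,W) → sL=160/221, sR=160/197, mL=1920/43537, mR=-49200/43537
obs B: pose=(-3,8,W) → sL=160/169, sR=32/29, mL=384/4901, mR=-7344/4901
sensor matrix S = [[160/221, 160/197], [160/169, 32/29]]; det S = 491520/16413449
solve [mL_A; mL_B] = S·[w00; w01] and [mR_A; mR_B] = S·[w10; w11]:
  w00 = -1/2, w01 = 1/2, w10 = -1, w11 = -1/2

-1/2 1/2 -1 -1/2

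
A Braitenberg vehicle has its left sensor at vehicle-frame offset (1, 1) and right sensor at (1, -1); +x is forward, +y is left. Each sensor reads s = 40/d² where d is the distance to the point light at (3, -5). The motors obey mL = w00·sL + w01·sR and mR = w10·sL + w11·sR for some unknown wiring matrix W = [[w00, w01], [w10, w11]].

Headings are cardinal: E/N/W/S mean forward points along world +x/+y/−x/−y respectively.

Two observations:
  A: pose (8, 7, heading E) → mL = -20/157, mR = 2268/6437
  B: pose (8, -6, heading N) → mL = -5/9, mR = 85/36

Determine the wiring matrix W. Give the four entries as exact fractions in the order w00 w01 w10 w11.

0 -1/2 1/2 1

obs A: pose=(8,7,E) → sL=8/41, sR=40/157, mL=-20/157, mR=2268/6437
obs B: pose=(8,-6,N) → sL=5/2, sR=10/9, mL=-5/9, mR=85/36
sensor matrix S = [[8/41, 40/157], [5/2, 10/9]]; det S = -24340/57933
solve [mL_A; mL_B] = S·[w00; w01] and [mR_A; mR_B] = S·[w10; w11]:
  w00 = 0, w01 = -1/2, w10 = 1/2, w11 = 1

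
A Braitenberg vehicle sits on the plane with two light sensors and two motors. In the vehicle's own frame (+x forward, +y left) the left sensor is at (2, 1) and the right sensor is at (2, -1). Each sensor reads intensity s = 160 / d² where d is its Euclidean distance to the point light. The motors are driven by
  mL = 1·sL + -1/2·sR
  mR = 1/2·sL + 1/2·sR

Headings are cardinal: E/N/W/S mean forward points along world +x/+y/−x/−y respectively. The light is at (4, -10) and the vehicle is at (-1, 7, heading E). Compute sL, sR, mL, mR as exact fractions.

160/333 32/53 3152/17649 9568/17649

left sensor world pos  = (1, 8); dL² = 333
right sensor world pos = (1, 6); dR² = 265
sL = 160/333 = 160/333
sR = 160/265 = 32/53
mL = 1·sL + -1/2·sR = 3152/17649
mR = 1/2·sL + 1/2·sR = 9568/17649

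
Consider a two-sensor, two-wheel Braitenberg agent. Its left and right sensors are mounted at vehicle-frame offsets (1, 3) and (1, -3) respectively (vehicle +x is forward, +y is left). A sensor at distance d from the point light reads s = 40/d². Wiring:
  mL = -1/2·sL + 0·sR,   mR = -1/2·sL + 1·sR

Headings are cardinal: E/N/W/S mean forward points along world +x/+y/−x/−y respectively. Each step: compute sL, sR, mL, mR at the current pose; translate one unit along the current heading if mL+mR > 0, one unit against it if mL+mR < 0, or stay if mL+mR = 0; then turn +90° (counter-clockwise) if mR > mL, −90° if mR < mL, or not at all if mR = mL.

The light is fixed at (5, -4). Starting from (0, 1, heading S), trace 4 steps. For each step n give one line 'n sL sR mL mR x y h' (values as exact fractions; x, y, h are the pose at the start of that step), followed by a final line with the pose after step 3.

n=0: pose=(0,1,S); sL=2, sR=1/2; mL=-1, mR=-1/2; mL+mR=-3/2 → advance -1; mR−mL=1/2 → turn +1·90°
n=1: pose=(0,2,E); sL=40/97, sR=8/5; mL=-20/97, mR=676/485; mL+mR=576/485 → advance +1; mR−mL=8/5 → turn +1·90°
n=2: pose=(1,2,N); sL=20/49, sR=4/5; mL=-10/49, mR=146/245; mL+mR=96/245 → advance +1; mR−mL=4/5 → turn +1·90°
n=3: pose=(1,3,W); sL=40/41, sR=8/25; mL=-20/41, mR=-172/1025; mL+mR=-672/1025 → advance -1; mR−mL=8/25 → turn +1·90°

0 2 1/2 -1 -1/2 0 1 S
1 40/97 8/5 -20/97 676/485 0 2 E
2 20/49 4/5 -10/49 146/245 1 2 N
3 40/41 8/25 -20/41 -172/1025 1 3 W
final 2 3 S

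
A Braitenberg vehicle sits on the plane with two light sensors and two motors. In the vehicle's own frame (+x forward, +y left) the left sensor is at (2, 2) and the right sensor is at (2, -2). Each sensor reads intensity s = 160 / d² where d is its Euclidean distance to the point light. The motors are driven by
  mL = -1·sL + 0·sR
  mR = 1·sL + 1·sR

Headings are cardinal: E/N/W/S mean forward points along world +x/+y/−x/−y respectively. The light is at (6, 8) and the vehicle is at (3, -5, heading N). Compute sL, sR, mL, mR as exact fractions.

left sensor world pos  = (1, -3); dL² = 146
right sensor world pos = (5, -3); dR² = 122
sL = 160/146 = 80/73
sR = 160/122 = 80/61
mL = -1·sL + 0·sR = -80/73
mR = 1·sL + 1·sR = 10720/4453

80/73 80/61 -80/73 10720/4453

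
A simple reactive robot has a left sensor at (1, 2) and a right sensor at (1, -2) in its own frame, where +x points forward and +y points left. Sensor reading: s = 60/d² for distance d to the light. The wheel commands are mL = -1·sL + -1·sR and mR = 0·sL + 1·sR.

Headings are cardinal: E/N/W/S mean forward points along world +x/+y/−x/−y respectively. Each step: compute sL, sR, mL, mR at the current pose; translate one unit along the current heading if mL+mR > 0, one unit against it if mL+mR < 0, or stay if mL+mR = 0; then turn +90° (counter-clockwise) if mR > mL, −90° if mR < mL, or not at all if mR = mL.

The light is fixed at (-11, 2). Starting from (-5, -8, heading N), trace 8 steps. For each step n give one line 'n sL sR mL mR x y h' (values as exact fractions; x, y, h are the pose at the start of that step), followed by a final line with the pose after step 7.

n=0: pose=(-5,-8,N); sL=60/97, sR=12/29; mL=-2904/2813, mR=12/29; mL+mR=-60/97 → advance -1; mR−mL=4068/2813 → turn +1·90°
n=1: pose=(-5,-9,W); sL=30/97, sR=30/53; mL=-4500/5141, mR=30/53; mL+mR=-30/97 → advance -1; mR−mL=7410/5141 → turn +1·90°
n=2: pose=(-4,-9,S); sL=4/15, sR=60/169; mL=-1576/2535, mR=60/169; mL+mR=-4/15 → advance -1; mR−mL=2476/2535 → turn +1·90°
n=3: pose=(-4,-8,E); sL=15/32, sR=15/52; mL=-315/416, mR=15/52; mL+mR=-15/32 → advance -1; mR−mL=435/416 → turn +1·90°
n=4: pose=(-5,-8,N); sL=60/97, sR=12/29; mL=-2904/2813, mR=12/29; mL+mR=-60/97 → advance -1; mR−mL=4068/2813 → turn +1·90°
n=5: pose=(-5,-9,W); sL=30/97, sR=30/53; mL=-4500/5141, mR=30/53; mL+mR=-30/97 → advance -1; mR−mL=7410/5141 → turn +1·90°
n=6: pose=(-4,-9,S); sL=4/15, sR=60/169; mL=-1576/2535, mR=60/169; mL+mR=-4/15 → advance -1; mR−mL=2476/2535 → turn +1·90°
n=7: pose=(-4,-8,E); sL=15/32, sR=15/52; mL=-315/416, mR=15/52; mL+mR=-15/32 → advance -1; mR−mL=435/416 → turn +1·90°

0 60/97 12/29 -2904/2813 12/29 -5 -8 N
1 30/97 30/53 -4500/5141 30/53 -5 -9 W
2 4/15 60/169 -1576/2535 60/169 -4 -9 S
3 15/32 15/52 -315/416 15/52 -4 -8 E
4 60/97 12/29 -2904/2813 12/29 -5 -8 N
5 30/97 30/53 -4500/5141 30/53 -5 -9 W
6 4/15 60/169 -1576/2535 60/169 -4 -9 S
7 15/32 15/52 -315/416 15/52 -4 -8 E
final -5 -8 N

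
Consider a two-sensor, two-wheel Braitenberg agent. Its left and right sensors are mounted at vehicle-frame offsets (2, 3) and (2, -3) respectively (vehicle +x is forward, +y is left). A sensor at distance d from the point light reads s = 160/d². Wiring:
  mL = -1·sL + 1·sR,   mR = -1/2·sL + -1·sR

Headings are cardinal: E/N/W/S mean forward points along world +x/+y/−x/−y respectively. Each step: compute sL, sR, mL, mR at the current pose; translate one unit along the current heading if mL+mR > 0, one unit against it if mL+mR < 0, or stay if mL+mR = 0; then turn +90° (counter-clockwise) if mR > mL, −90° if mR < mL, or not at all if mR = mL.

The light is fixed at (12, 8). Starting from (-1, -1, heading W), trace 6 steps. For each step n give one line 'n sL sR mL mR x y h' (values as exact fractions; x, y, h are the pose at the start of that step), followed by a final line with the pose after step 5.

0 160/369 160/261 640/3567 -2960/3567 -1 -1 W
1 80/137 16/13 1152/1781 -2712/1781 0 -1 N
2 160/149 160/269 -19200/40081 -45360/40081 0 -2 E
3 40/61 2/5 -78/305 -222/305 -1 -2 S
4 160/369 160/261 640/3567 -2960/3567 -1 -1 W
5 80/137 16/13 1152/1781 -2712/1781 0 -1 N
final 0 -2 E

n=0: pose=(-1,-1,W); sL=160/369, sR=160/261; mL=640/3567, mR=-2960/3567; mL+mR=-80/123 → advance -1; mR−mL=-1200/1189 → turn -1·90°
n=1: pose=(0,-1,N); sL=80/137, sR=16/13; mL=1152/1781, mR=-2712/1781; mL+mR=-120/137 → advance -1; mR−mL=-3864/1781 → turn -1·90°
n=2: pose=(0,-2,E); sL=160/149, sR=160/269; mL=-19200/40081, mR=-45360/40081; mL+mR=-240/149 → advance -1; mR−mL=-26160/40081 → turn -1·90°
n=3: pose=(-1,-2,S); sL=40/61, sR=2/5; mL=-78/305, mR=-222/305; mL+mR=-60/61 → advance -1; mR−mL=-144/305 → turn -1·90°
n=4: pose=(-1,-1,W); sL=160/369, sR=160/261; mL=640/3567, mR=-2960/3567; mL+mR=-80/123 → advance -1; mR−mL=-1200/1189 → turn -1·90°
n=5: pose=(0,-1,N); sL=80/137, sR=16/13; mL=1152/1781, mR=-2712/1781; mL+mR=-120/137 → advance -1; mR−mL=-3864/1781 → turn -1·90°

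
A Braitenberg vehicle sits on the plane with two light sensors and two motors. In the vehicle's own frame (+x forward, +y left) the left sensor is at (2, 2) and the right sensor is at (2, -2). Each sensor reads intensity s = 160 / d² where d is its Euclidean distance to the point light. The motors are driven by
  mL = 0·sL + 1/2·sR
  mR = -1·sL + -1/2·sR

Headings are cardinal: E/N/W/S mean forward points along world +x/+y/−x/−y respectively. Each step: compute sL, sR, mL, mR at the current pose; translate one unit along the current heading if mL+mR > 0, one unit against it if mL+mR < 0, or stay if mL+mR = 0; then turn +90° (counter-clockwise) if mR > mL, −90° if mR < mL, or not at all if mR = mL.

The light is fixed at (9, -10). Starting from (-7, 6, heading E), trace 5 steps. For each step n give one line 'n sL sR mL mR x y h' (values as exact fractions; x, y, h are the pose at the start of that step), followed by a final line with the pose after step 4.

n=0: pose=(-7,6,E); sL=4/13, sR=20/49; mL=10/49, mR=-326/637; mL+mR=-4/13 → advance -1; mR−mL=-456/637 → turn -1·90°
n=1: pose=(-8,6,S); sL=160/421, sR=160/557; mL=80/557, mR=-122800/234497; mL+mR=-160/421 → advance -1; mR−mL=-156480/234497 → turn -1·90°
n=2: pose=(-8,7,W); sL=80/293, sR=80/361; mL=40/361, mR=-40600/105773; mL+mR=-80/293 → advance -1; mR−mL=-52320/105773 → turn -1·90°
n=3: pose=(-7,7,N); sL=32/137, sR=160/557; mL=80/557, mR=-28784/76309; mL+mR=-32/137 → advance -1; mR−mL=-39744/76309 → turn -1·90°
n=4: pose=(-7,6,E); sL=4/13, sR=20/49; mL=10/49, mR=-326/637; mL+mR=-4/13 → advance -1; mR−mL=-456/637 → turn -1·90°

0 4/13 20/49 10/49 -326/637 -7 6 E
1 160/421 160/557 80/557 -122800/234497 -8 6 S
2 80/293 80/361 40/361 -40600/105773 -8 7 W
3 32/137 160/557 80/557 -28784/76309 -7 7 N
4 4/13 20/49 10/49 -326/637 -7 6 E
final -8 6 S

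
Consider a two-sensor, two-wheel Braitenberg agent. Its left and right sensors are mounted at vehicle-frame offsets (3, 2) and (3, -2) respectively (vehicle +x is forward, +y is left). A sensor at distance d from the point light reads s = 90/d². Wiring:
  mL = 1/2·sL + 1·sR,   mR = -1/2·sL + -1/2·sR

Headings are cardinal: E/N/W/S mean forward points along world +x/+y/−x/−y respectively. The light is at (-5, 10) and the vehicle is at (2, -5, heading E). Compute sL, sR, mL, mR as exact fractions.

90/269 90/389 41715/104641 -29610/104641

left sensor world pos  = (5, -3); dL² = 269
right sensor world pos = (5, -7); dR² = 389
sL = 90/269 = 90/269
sR = 90/389 = 90/389
mL = 1/2·sL + 1·sR = 41715/104641
mR = -1/2·sL + -1/2·sR = -29610/104641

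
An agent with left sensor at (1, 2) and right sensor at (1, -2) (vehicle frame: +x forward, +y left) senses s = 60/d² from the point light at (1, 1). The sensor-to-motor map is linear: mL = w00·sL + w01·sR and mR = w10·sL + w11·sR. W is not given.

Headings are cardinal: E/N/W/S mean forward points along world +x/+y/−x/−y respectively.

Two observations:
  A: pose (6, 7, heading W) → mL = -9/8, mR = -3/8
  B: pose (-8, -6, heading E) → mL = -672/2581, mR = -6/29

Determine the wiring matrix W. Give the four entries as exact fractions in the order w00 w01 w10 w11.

obs A: pose=(6,7,W) → sL=15/8, sR=3/4, mL=-9/8, mR=-3/8
obs B: pose=(-8,-6,E) → sL=60/89, sR=12/29, mL=-672/2581, mR=-6/29
sensor matrix S = [[15/8, 3/4], [60/89, 12/29]]; det S = 1395/5162
solve [mL_A; mL_B] = S·[w00; w01] and [mR_A; mR_B] = S·[w10; w11]:
  w00 = -1, w01 = 1, w10 = 0, w11 = -1/2

-1 1 0 -1/2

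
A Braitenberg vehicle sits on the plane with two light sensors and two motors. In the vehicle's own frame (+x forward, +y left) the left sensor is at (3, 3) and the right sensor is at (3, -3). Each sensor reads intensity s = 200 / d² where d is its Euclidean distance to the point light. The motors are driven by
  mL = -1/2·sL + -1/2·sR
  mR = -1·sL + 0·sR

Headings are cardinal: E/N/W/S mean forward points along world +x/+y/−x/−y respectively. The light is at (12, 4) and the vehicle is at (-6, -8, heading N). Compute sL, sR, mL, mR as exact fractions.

100/261 100/153 -2300/4437 -100/261

left sensor world pos  = (-9, -5); dL² = 522
right sensor world pos = (-3, -5); dR² = 306
sL = 200/522 = 100/261
sR = 200/306 = 100/153
mL = -1/2·sL + -1/2·sR = -2300/4437
mR = -1·sL + 0·sR = -100/261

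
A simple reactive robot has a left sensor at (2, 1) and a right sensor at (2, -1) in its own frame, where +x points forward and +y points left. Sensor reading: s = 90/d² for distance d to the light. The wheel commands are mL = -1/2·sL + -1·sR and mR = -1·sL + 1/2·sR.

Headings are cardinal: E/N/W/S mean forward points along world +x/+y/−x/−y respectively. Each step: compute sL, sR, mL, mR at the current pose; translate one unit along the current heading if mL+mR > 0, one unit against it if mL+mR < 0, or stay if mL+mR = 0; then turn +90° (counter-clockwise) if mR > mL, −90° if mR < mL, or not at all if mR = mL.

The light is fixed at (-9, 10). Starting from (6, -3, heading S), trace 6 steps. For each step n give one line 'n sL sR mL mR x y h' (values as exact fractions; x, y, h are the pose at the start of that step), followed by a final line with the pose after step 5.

n=0: pose=(6,-3,S); sL=90/481, sR=90/421; mL=-62235/202501, mR=-16245/202501; mL+mR=-78480/202501 → advance -1; mR−mL=45990/202501 → turn +1·90°
n=1: pose=(6,-2,E); sL=9/41, sR=45/229; mL=-5751/18778, mR=-2277/18778; mL+mR=-4014/9389 → advance -1; mR−mL=1737/9389 → turn +1·90°
n=2: pose=(5,-2,N); sL=90/269, sR=18/65; mL=-7767/17485, mR=-3429/17485; mL+mR=-11196/17485 → advance -1; mR−mL=4338/17485 → turn +1·90°
n=3: pose=(5,-3,W); sL=9/34, sR=5/16; mL=-121/272, mR=-59/544; mL+mR=-301/544 → advance -1; mR−mL=183/544 → turn +1·90°
n=4: pose=(6,-3,S); sL=90/481, sR=90/421; mL=-62235/202501, mR=-16245/202501; mL+mR=-78480/202501 → advance -1; mR−mL=45990/202501 → turn +1·90°
n=5: pose=(6,-2,E); sL=9/41, sR=45/229; mL=-5751/18778, mR=-2277/18778; mL+mR=-4014/9389 → advance -1; mR−mL=1737/9389 → turn +1·90°

0 90/481 90/421 -62235/202501 -16245/202501 6 -3 S
1 9/41 45/229 -5751/18778 -2277/18778 6 -2 E
2 90/269 18/65 -7767/17485 -3429/17485 5 -2 N
3 9/34 5/16 -121/272 -59/544 5 -3 W
4 90/481 90/421 -62235/202501 -16245/202501 6 -3 S
5 9/41 45/229 -5751/18778 -2277/18778 6 -2 E
final 5 -2 N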